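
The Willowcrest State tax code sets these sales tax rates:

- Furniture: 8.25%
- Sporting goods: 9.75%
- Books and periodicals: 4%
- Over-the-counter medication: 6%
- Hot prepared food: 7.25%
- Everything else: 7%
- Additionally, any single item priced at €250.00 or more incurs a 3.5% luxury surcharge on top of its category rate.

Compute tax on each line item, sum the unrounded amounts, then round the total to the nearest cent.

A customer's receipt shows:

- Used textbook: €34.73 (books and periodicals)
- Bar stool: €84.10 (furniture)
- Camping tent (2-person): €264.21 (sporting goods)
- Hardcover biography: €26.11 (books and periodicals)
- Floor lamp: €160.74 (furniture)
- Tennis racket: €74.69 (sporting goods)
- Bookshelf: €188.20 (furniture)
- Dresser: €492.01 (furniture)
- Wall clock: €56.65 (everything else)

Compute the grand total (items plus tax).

Used textbook €34.73: books and periodicals → 4% → €1.3892
Bar stool €84.10: furniture → 8.25% → €6.93825
Camping tent (2-person) €264.21: sporting goods → 9.75% + 3.5% surcharge = 13.25% → €35.007825
Hardcover biography €26.11: books and periodicals → 4% → €1.0444
Floor lamp €160.74: furniture → 8.25% → €13.26105
Tennis racket €74.69: sporting goods → 9.75% → €7.282275
Bookshelf €188.20: furniture → 8.25% → €15.5265
Dresser €492.01: furniture → 8.25% + 3.5% surcharge = 11.75% → €57.811175
Wall clock €56.65: everything else → 7% → €3.9655
Subtotal = €1381.44; unrounded tax = €142.226175 → €142.23; total due = €1523.67

€1523.67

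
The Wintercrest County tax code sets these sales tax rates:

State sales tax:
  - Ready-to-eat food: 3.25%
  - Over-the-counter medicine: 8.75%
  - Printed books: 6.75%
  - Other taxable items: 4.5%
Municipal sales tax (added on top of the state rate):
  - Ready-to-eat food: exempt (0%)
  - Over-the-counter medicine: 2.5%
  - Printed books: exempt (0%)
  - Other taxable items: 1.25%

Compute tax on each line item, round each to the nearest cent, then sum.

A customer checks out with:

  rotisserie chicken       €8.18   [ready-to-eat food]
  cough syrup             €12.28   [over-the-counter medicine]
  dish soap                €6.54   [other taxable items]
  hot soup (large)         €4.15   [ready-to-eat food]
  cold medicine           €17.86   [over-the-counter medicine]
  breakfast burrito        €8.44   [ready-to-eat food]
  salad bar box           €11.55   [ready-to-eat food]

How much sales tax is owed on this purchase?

Rotisserie chicken €8.18: ready-to-eat food → 3.25% + 0% municipal = 3.25% → €0.27
Cough syrup €12.28: over-the-counter medicine → 8.75% + 2.5% municipal = 11.25% → €1.38
Dish soap €6.54: other taxable items → 4.5% + 1.25% municipal = 5.75% → €0.38
Hot soup (large) €4.15: ready-to-eat food → 3.25% + 0% municipal = 3.25% → €0.13
Cold medicine €17.86: over-the-counter medicine → 8.75% + 2.5% municipal = 11.25% → €2.01
Breakfast burrito €8.44: ready-to-eat food → 3.25% + 0% municipal = 3.25% → €0.27
Salad bar box €11.55: ready-to-eat food → 3.25% + 0% municipal = 3.25% → €0.38
Total tax = €0.27 + €1.38 + €0.38 + €0.13 + €2.01 + €0.27 + €0.38 = €4.82

€4.82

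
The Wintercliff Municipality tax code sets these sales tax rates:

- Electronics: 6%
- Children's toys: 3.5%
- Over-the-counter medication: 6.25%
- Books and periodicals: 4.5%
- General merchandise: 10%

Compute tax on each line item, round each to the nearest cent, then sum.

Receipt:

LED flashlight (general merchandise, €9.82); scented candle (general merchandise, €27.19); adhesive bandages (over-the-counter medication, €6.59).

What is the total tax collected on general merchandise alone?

LED flashlight €9.82: general merchandise → 10% → €0.98
Scented candle €27.19: general merchandise → 10% → €2.72
Tax on general merchandise = €0.98 + €2.72 = €3.70

€3.70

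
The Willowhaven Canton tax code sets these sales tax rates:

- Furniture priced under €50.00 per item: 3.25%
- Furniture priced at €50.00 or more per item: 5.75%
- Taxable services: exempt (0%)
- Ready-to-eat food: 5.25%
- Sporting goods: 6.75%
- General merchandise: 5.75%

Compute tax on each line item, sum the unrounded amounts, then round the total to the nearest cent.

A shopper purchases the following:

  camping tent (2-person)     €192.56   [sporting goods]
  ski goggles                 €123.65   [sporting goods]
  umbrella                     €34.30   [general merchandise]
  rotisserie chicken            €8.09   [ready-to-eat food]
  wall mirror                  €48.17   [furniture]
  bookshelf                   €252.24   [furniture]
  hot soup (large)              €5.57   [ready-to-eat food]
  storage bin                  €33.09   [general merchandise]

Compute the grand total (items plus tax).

€739.68

Camping tent (2-person) €192.56: sporting goods → 6.75% → €12.9978
Ski goggles €123.65: sporting goods → 6.75% → €8.346375
Umbrella €34.30: general merchandise → 5.75% → €1.97225
Rotisserie chicken €8.09: ready-to-eat food → 5.25% → €0.424725
Wall mirror €48.17: furniture, under €50.00 → 3.25% → €1.565525
Bookshelf €252.24: furniture, €50.00 or more → 5.75% → €14.5038
Hot soup (large) €5.57: ready-to-eat food → 5.25% → €0.292425
Storage bin €33.09: general merchandise → 5.75% → €1.902675
Subtotal = €697.67; unrounded tax = €42.005575 → €42.01; total due = €739.68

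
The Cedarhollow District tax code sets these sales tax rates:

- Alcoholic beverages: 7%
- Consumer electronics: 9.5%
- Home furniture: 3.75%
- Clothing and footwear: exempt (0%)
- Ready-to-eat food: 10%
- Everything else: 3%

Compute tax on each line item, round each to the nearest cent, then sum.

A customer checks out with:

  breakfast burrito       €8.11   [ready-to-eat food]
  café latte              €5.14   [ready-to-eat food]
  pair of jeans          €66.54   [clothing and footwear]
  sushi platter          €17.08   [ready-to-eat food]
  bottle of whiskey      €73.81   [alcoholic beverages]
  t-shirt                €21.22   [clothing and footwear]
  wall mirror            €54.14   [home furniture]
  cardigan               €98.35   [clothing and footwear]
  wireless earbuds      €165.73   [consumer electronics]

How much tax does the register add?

Breakfast burrito €8.11: ready-to-eat food → 10% → €0.81
Café latte €5.14: ready-to-eat food → 10% → €0.51
Pair of jeans €66.54: clothing and footwear → 0% → €0.00
Sushi platter €17.08: ready-to-eat food → 10% → €1.71
Bottle of whiskey €73.81: alcoholic beverages → 7% → €5.17
T-shirt €21.22: clothing and footwear → 0% → €0.00
Wall mirror €54.14: home furniture → 3.75% → €2.03
Cardigan €98.35: clothing and footwear → 0% → €0.00
Wireless earbuds €165.73: consumer electronics → 9.5% → €15.74
Total tax = €0.81 + €0.51 + €1.71 + €5.17 + €2.03 + €15.74 = €25.97

€25.97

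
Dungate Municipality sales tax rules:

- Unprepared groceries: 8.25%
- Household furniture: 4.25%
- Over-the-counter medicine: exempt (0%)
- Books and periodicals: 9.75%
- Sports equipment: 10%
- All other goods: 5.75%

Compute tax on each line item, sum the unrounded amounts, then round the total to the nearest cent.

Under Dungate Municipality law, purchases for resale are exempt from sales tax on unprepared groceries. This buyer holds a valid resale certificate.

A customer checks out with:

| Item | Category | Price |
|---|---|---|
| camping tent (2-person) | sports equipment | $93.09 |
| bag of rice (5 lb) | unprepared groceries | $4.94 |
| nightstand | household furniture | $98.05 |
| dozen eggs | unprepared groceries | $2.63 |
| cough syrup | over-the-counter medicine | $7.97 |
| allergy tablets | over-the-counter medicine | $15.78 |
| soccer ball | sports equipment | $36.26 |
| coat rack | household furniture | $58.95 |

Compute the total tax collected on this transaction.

Camping tent (2-person) $93.09: sports equipment → 10% → $9.309
Bag of rice (5 lb) $4.94: unprepared groceries, buyer-exempt → 0% → $0.00
Nightstand $98.05: household furniture → 4.25% → $4.167125
Dozen eggs $2.63: unprepared groceries, buyer-exempt → 0% → $0.00
Cough syrup $7.97: over-the-counter medicine → 0% → $0.00
Allergy tablets $15.78: over-the-counter medicine → 0% → $0.00
Soccer ball $36.26: sports equipment → 10% → $3.626
Coat rack $58.95: household furniture → 4.25% → $2.505375
Unrounded tax sum = $19.6075 → $19.61

$19.61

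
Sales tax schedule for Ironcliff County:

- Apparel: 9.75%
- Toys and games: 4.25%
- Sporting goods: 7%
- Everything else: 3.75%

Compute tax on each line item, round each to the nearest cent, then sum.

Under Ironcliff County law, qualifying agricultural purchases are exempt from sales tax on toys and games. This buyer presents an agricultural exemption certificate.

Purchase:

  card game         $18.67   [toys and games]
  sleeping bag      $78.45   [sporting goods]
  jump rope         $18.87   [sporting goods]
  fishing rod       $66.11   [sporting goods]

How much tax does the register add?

$11.44

Card game $18.67: toys and games, buyer-exempt → 0% → $0.00
Sleeping bag $78.45: sporting goods → 7% → $5.49
Jump rope $18.87: sporting goods → 7% → $1.32
Fishing rod $66.11: sporting goods → 7% → $4.63
Total tax = $5.49 + $1.32 + $4.63 = $11.44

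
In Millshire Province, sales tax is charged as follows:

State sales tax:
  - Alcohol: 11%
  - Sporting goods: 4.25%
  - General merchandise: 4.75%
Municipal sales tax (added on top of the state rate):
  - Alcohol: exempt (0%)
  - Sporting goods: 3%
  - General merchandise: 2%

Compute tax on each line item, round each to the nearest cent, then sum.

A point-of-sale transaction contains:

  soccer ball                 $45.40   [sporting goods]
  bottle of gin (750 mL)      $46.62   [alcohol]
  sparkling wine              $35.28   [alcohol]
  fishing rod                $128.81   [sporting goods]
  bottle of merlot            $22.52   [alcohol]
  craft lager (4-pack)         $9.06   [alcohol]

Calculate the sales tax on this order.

$25.12

Soccer ball $45.40: sporting goods → 4.25% + 3% municipal = 7.25% → $3.29
Bottle of gin (750 mL) $46.62: alcohol → 11% + 0% municipal = 11% → $5.13
Sparkling wine $35.28: alcohol → 11% + 0% municipal = 11% → $3.88
Fishing rod $128.81: sporting goods → 4.25% + 3% municipal = 7.25% → $9.34
Bottle of merlot $22.52: alcohol → 11% + 0% municipal = 11% → $2.48
Craft lager (4-pack) $9.06: alcohol → 11% + 0% municipal = 11% → $1.00
Total tax = $3.29 + $5.13 + $3.88 + $9.34 + $2.48 + $1.00 = $25.12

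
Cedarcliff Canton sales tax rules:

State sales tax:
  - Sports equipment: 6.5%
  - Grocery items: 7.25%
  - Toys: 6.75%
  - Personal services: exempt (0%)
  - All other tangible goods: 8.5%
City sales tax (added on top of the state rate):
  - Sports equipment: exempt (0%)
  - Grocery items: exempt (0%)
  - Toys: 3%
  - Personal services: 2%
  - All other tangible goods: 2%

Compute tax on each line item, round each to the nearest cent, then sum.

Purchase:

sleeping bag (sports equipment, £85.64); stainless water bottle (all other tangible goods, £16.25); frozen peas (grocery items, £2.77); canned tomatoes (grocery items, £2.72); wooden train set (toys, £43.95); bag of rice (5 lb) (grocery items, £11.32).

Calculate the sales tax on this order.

£12.79

Sleeping bag £85.64: sports equipment → 6.5% + 0% city = 6.5% → £5.57
Stainless water bottle £16.25: all other tangible goods → 8.5% + 2% city = 10.5% → £1.71
Frozen peas £2.77: grocery items → 7.25% + 0% city = 7.25% → £0.20
Canned tomatoes £2.72: grocery items → 7.25% + 0% city = 7.25% → £0.20
Wooden train set £43.95: toys → 6.75% + 3% city = 9.75% → £4.29
Bag of rice (5 lb) £11.32: grocery items → 7.25% + 0% city = 7.25% → £0.82
Total tax = £5.57 + £1.71 + £0.20 + £0.20 + £4.29 + £0.82 = £12.79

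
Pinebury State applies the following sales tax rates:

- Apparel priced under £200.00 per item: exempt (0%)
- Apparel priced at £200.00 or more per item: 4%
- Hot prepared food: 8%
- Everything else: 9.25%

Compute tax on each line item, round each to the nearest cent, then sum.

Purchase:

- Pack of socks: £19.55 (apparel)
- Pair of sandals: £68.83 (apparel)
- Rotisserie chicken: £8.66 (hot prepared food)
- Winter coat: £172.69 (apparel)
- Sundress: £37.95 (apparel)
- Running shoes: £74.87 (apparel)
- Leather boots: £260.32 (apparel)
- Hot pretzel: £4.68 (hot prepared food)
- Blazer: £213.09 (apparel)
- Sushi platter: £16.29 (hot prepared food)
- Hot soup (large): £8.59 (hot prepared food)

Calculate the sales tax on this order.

£21.98

Pack of socks £19.55: apparel, under £200.00 → 0% → £0.00
Pair of sandals £68.83: apparel, under £200.00 → 0% → £0.00
Rotisserie chicken £8.66: hot prepared food → 8% → £0.69
Winter coat £172.69: apparel, under £200.00 → 0% → £0.00
Sundress £37.95: apparel, under £200.00 → 0% → £0.00
Running shoes £74.87: apparel, under £200.00 → 0% → £0.00
Leather boots £260.32: apparel, £200.00 or more → 4% → £10.41
Hot pretzel £4.68: hot prepared food → 8% → £0.37
Blazer £213.09: apparel, £200.00 or more → 4% → £8.52
Sushi platter £16.29: hot prepared food → 8% → £1.30
Hot soup (large) £8.59: hot prepared food → 8% → £0.69
Total tax = £0.69 + £10.41 + £0.37 + £8.52 + £1.30 + £0.69 = £21.98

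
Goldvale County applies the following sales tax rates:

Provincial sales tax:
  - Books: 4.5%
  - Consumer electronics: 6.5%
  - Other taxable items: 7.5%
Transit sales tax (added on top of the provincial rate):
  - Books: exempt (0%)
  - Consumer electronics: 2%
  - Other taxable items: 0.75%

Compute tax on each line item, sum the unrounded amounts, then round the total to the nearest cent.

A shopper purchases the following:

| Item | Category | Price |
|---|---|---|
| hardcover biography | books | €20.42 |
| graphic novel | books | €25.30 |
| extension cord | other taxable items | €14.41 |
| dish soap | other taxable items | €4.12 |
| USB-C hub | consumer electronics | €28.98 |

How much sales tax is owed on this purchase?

Hardcover biography €20.42: books → 4.5% + 0% transit = 4.5% → €0.9189
Graphic novel €25.30: books → 4.5% + 0% transit = 4.5% → €1.1385
Extension cord €14.41: other taxable items → 7.5% + 0.75% transit = 8.25% → €1.188825
Dish soap €4.12: other taxable items → 7.5% + 0.75% transit = 8.25% → €0.3399
USB-C hub €28.98: consumer electronics → 6.5% + 2% transit = 8.5% → €2.4633
Unrounded tax sum = €6.049425 → €6.05

€6.05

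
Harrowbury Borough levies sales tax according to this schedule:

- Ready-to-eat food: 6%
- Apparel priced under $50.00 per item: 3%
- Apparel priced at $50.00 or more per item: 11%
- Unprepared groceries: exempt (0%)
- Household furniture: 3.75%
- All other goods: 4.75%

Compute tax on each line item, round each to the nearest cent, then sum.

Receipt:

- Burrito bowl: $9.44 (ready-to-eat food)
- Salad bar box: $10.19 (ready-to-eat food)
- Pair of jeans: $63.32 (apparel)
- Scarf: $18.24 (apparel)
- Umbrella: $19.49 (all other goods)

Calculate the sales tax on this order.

$9.63

Burrito bowl $9.44: ready-to-eat food → 6% → $0.57
Salad bar box $10.19: ready-to-eat food → 6% → $0.61
Pair of jeans $63.32: apparel, $50.00 or more → 11% → $6.97
Scarf $18.24: apparel, under $50.00 → 3% → $0.55
Umbrella $19.49: all other goods → 4.75% → $0.93
Total tax = $0.57 + $0.61 + $6.97 + $0.55 + $0.93 = $9.63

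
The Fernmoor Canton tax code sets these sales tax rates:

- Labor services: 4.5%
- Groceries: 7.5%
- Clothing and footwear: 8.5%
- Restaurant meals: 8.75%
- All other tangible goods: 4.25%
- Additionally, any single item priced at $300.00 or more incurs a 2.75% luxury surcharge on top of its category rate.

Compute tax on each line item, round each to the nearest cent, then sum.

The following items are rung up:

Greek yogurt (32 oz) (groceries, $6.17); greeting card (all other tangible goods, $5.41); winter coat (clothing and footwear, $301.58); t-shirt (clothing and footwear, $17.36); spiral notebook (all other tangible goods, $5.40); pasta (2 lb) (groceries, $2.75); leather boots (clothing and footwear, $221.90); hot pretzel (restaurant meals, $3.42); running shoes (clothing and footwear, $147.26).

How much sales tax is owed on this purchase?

Greek yogurt (32 oz) $6.17: groceries → 7.5% → $0.46
Greeting card $5.41: all other tangible goods → 4.25% → $0.23
Winter coat $301.58: clothing and footwear → 8.5% + 2.75% surcharge = 11.25% → $33.93
T-shirt $17.36: clothing and footwear → 8.5% → $1.48
Spiral notebook $5.40: all other tangible goods → 4.25% → $0.23
Pasta (2 lb) $2.75: groceries → 7.5% → $0.21
Leather boots $221.90: clothing and footwear → 8.5% → $18.86
Hot pretzel $3.42: restaurant meals → 8.75% → $0.30
Running shoes $147.26: clothing and footwear → 8.5% → $12.52
Total tax = $0.46 + $0.23 + $33.93 + $1.48 + $0.23 + $0.21 + $18.86 + $0.30 + $12.52 = $68.22

$68.22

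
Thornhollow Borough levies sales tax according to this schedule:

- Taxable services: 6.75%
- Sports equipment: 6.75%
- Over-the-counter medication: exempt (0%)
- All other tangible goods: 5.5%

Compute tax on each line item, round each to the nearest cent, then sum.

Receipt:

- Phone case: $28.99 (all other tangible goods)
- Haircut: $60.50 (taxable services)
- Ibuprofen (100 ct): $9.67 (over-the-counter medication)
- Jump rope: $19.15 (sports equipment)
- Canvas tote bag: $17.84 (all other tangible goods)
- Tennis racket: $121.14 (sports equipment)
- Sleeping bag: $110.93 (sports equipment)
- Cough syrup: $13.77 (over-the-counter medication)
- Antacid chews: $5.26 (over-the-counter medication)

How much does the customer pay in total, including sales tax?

Phone case $28.99: all other tangible goods → 5.5% → $1.59
Haircut $60.50: taxable services → 6.75% → $4.08
Ibuprofen (100 ct) $9.67: over-the-counter medication → 0% → $0.00
Jump rope $19.15: sports equipment → 6.75% → $1.29
Canvas tote bag $17.84: all other tangible goods → 5.5% → $0.98
Tennis racket $121.14: sports equipment → 6.75% → $8.18
Sleeping bag $110.93: sports equipment → 6.75% → $7.49
Cough syrup $13.77: over-the-counter medication → 0% → $0.00
Antacid chews $5.26: over-the-counter medication → 0% → $0.00
Subtotal = $387.25; tax = $23.61; total due = $410.86

$410.86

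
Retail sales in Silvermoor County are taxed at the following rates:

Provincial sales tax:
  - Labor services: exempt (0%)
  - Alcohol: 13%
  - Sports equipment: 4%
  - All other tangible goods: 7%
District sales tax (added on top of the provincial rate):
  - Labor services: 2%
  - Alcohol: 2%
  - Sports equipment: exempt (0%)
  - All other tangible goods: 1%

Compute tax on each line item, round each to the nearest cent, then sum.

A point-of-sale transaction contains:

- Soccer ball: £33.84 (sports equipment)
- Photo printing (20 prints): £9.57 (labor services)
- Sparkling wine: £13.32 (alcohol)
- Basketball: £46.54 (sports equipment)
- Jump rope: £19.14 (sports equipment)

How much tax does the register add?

£6.17

Soccer ball £33.84: sports equipment → 4% + 0% district = 4% → £1.35
Photo printing (20 prints) £9.57: labor services → 0% + 2% district = 2% → £0.19
Sparkling wine £13.32: alcohol → 13% + 2% district = 15% → £2.00
Basketball £46.54: sports equipment → 4% + 0% district = 4% → £1.86
Jump rope £19.14: sports equipment → 4% + 0% district = 4% → £0.77
Total tax = £1.35 + £0.19 + £2.00 + £1.86 + £0.77 = £6.17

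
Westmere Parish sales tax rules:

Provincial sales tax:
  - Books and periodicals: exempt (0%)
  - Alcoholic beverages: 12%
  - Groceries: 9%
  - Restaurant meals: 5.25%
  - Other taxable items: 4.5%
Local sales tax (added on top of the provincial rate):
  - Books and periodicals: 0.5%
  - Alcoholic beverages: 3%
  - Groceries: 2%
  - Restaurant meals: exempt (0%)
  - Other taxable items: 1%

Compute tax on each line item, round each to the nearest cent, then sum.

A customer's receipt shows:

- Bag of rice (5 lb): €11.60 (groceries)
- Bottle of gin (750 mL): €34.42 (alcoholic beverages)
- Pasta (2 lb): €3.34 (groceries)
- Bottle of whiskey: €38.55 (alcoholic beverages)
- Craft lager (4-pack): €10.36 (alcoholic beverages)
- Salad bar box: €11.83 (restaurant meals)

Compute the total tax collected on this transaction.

Bag of rice (5 lb) €11.60: groceries → 9% + 2% local = 11% → €1.28
Bottle of gin (750 mL) €34.42: alcoholic beverages → 12% + 3% local = 15% → €5.16
Pasta (2 lb) €3.34: groceries → 9% + 2% local = 11% → €0.37
Bottle of whiskey €38.55: alcoholic beverages → 12% + 3% local = 15% → €5.78
Craft lager (4-pack) €10.36: alcoholic beverages → 12% + 3% local = 15% → €1.55
Salad bar box €11.83: restaurant meals → 5.25% + 0% local = 5.25% → €0.62
Total tax = €1.28 + €5.16 + €0.37 + €5.78 + €1.55 + €0.62 = €14.76

€14.76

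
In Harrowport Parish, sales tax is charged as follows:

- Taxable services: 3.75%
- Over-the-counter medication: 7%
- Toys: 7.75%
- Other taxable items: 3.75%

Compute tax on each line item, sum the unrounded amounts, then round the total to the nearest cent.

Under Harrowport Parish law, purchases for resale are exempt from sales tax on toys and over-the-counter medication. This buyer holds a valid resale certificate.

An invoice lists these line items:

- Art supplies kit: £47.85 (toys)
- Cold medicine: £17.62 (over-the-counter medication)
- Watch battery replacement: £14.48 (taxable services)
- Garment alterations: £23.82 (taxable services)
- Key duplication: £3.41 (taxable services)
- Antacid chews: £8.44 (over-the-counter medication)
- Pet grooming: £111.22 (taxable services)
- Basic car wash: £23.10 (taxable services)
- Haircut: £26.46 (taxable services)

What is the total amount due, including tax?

£283.99

Art supplies kit £47.85: toys, buyer-exempt → 0% → £0.00
Cold medicine £17.62: over-the-counter medication, buyer-exempt → 0% → £0.00
Watch battery replacement £14.48: taxable services → 3.75% → £0.543
Garment alterations £23.82: taxable services → 3.75% → £0.89325
Key duplication £3.41: taxable services → 3.75% → £0.127875
Antacid chews £8.44: over-the-counter medication, buyer-exempt → 0% → £0.00
Pet grooming £111.22: taxable services → 3.75% → £4.17075
Basic car wash £23.10: taxable services → 3.75% → £0.86625
Haircut £26.46: taxable services → 3.75% → £0.99225
Subtotal = £276.40; unrounded tax = £7.593375 → £7.59; total due = £283.99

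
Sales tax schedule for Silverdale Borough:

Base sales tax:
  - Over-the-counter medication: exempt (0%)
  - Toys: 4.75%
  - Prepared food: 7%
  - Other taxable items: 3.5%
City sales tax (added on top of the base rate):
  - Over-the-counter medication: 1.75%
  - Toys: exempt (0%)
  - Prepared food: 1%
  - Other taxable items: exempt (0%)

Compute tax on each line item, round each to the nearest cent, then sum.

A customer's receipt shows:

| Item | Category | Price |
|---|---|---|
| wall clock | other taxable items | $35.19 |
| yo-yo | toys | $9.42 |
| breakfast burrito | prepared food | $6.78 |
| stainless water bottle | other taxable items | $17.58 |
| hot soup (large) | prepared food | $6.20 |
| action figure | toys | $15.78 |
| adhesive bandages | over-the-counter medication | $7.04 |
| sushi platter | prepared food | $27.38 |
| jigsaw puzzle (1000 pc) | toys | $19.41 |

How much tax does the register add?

Wall clock $35.19: other taxable items → 3.5% + 0% city = 3.5% → $1.23
Yo-yo $9.42: toys → 4.75% + 0% city = 4.75% → $0.45
Breakfast burrito $6.78: prepared food → 7% + 1% city = 8% → $0.54
Stainless water bottle $17.58: other taxable items → 3.5% + 0% city = 3.5% → $0.62
Hot soup (large) $6.20: prepared food → 7% + 1% city = 8% → $0.50
Action figure $15.78: toys → 4.75% + 0% city = 4.75% → $0.75
Adhesive bandages $7.04: over-the-counter medication → 0% + 1.75% city = 1.75% → $0.12
Sushi platter $27.38: prepared food → 7% + 1% city = 8% → $2.19
Jigsaw puzzle (1000 pc) $19.41: toys → 4.75% + 0% city = 4.75% → $0.92
Total tax = $1.23 + $0.45 + $0.54 + $0.62 + $0.50 + $0.75 + $0.12 + $2.19 + $0.92 = $7.32

$7.32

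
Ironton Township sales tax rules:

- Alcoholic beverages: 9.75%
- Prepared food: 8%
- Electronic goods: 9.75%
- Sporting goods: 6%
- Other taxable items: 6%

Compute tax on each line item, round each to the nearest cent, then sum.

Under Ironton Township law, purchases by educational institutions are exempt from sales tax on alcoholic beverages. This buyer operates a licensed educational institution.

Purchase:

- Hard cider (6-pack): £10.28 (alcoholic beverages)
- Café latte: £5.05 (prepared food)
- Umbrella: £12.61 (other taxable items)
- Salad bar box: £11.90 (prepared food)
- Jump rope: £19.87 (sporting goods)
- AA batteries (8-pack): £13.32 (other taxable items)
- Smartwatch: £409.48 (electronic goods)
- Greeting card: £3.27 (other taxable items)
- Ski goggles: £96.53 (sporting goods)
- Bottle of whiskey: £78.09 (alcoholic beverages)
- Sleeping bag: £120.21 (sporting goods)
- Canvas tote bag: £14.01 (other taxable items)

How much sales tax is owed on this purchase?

£58.06

Hard cider (6-pack) £10.28: alcoholic beverages, buyer-exempt → 0% → £0.00
Café latte £5.05: prepared food → 8% → £0.40
Umbrella £12.61: other taxable items → 6% → £0.76
Salad bar box £11.90: prepared food → 8% → £0.95
Jump rope £19.87: sporting goods → 6% → £1.19
AA batteries (8-pack) £13.32: other taxable items → 6% → £0.80
Smartwatch £409.48: electronic goods → 9.75% → £39.92
Greeting card £3.27: other taxable items → 6% → £0.20
Ski goggles £96.53: sporting goods → 6% → £5.79
Bottle of whiskey £78.09: alcoholic beverages, buyer-exempt → 0% → £0.00
Sleeping bag £120.21: sporting goods → 6% → £7.21
Canvas tote bag £14.01: other taxable items → 6% → £0.84
Total tax = £0.40 + £0.76 + £0.95 + £1.19 + £0.80 + £39.92 + £0.20 + £5.79 + £7.21 + £0.84 = £58.06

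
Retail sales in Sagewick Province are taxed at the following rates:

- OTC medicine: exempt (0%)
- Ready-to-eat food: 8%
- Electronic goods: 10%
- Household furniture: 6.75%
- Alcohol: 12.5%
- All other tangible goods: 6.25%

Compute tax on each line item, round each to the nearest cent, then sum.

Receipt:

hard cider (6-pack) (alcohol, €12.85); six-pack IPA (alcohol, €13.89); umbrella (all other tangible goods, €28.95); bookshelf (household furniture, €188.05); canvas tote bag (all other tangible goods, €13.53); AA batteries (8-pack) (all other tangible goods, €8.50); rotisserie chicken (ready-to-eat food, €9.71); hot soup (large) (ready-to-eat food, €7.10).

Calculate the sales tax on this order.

€20.58

Hard cider (6-pack) €12.85: alcohol → 12.5% → €1.61
Six-pack IPA €13.89: alcohol → 12.5% → €1.74
Umbrella €28.95: all other tangible goods → 6.25% → €1.81
Bookshelf €188.05: household furniture → 6.75% → €12.69
Canvas tote bag €13.53: all other tangible goods → 6.25% → €0.85
AA batteries (8-pack) €8.50: all other tangible goods → 6.25% → €0.53
Rotisserie chicken €9.71: ready-to-eat food → 8% → €0.78
Hot soup (large) €7.10: ready-to-eat food → 8% → €0.57
Total tax = €1.61 + €1.74 + €1.81 + €12.69 + €0.85 + €0.53 + €0.78 + €0.57 = €20.58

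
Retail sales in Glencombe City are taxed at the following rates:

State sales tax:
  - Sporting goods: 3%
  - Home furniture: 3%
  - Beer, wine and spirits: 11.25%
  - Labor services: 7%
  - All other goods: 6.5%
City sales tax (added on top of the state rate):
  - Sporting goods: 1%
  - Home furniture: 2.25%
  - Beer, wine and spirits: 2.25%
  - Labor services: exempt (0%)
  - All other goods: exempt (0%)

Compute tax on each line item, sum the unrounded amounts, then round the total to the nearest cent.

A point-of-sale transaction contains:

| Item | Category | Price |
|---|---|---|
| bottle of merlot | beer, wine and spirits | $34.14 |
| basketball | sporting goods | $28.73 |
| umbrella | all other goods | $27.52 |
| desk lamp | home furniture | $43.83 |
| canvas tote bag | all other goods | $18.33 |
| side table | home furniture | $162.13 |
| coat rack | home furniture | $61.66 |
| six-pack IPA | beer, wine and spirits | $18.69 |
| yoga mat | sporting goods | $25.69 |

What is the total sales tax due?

Bottle of merlot $34.14: beer, wine and spirits → 11.25% + 2.25% city = 13.5% → $4.6089
Basketball $28.73: sporting goods → 3% + 1% city = 4% → $1.1492
Umbrella $27.52: all other goods → 6.5% + 0% city = 6.5% → $1.7888
Desk lamp $43.83: home furniture → 3% + 2.25% city = 5.25% → $2.301075
Canvas tote bag $18.33: all other goods → 6.5% + 0% city = 6.5% → $1.19145
Side table $162.13: home furniture → 3% + 2.25% city = 5.25% → $8.511825
Coat rack $61.66: home furniture → 3% + 2.25% city = 5.25% → $3.23715
Six-pack IPA $18.69: beer, wine and spirits → 11.25% + 2.25% city = 13.5% → $2.52315
Yoga mat $25.69: sporting goods → 3% + 1% city = 4% → $1.0276
Unrounded tax sum = $26.33915 → $26.34

$26.34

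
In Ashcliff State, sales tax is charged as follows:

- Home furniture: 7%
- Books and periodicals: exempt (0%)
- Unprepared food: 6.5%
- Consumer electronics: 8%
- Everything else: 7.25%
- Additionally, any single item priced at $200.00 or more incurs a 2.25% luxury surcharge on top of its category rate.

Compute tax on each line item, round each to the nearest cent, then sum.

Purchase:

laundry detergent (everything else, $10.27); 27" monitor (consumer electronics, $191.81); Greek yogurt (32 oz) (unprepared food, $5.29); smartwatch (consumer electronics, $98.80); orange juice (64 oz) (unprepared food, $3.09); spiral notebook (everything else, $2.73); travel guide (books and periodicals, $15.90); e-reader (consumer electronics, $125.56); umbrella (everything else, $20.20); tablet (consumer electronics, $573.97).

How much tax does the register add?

$95.05

Laundry detergent $10.27: everything else → 7.25% → $0.74
27" monitor $191.81: consumer electronics → 8% → $15.34
Greek yogurt (32 oz) $5.29: unprepared food → 6.5% → $0.34
Smartwatch $98.80: consumer electronics → 8% → $7.90
Orange juice (64 oz) $3.09: unprepared food → 6.5% → $0.20
Spiral notebook $2.73: everything else → 7.25% → $0.20
Travel guide $15.90: books and periodicals → 0% → $0.00
E-reader $125.56: consumer electronics → 8% → $10.04
Umbrella $20.20: everything else → 7.25% → $1.46
Tablet $573.97: consumer electronics → 8% + 2.25% surcharge = 10.25% → $58.83
Total tax = $0.74 + $15.34 + $0.34 + $7.90 + $0.20 + $0.20 + $10.04 + $1.46 + $58.83 = $95.05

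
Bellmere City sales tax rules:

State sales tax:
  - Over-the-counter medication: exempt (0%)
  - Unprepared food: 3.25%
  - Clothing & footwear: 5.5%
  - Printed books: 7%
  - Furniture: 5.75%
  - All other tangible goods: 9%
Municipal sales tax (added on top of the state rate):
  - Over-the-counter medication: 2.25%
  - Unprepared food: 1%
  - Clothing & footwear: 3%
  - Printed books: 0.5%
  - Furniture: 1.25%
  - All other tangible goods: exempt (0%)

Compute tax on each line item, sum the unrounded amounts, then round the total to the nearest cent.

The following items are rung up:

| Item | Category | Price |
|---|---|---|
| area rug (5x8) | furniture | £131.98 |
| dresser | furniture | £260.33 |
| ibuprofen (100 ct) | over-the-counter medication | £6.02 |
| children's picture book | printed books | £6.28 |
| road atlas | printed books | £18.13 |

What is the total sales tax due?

Area rug (5x8) £131.98: furniture → 5.75% + 1.25% municipal = 7% → £9.2386
Dresser £260.33: furniture → 5.75% + 1.25% municipal = 7% → £18.2231
Ibuprofen (100 ct) £6.02: over-the-counter medication → 0% + 2.25% municipal = 2.25% → £0.13545
Children's picture book £6.28: printed books → 7% + 0.5% municipal = 7.5% → £0.471
Road atlas £18.13: printed books → 7% + 0.5% municipal = 7.5% → £1.35975
Unrounded tax sum = £29.4279 → £29.43

£29.43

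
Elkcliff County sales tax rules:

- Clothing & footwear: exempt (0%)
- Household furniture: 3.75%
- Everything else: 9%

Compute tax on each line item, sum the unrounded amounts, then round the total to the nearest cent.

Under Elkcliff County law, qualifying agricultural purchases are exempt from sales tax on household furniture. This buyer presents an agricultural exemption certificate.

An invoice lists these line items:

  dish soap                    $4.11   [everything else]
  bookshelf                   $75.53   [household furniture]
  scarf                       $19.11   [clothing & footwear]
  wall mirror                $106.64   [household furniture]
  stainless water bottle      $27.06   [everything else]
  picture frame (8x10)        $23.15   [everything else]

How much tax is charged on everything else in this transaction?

Dish soap $4.11: everything else → 9% → $0.3699
Stainless water bottle $27.06: everything else → 9% → $2.4354
Picture frame (8x10) $23.15: everything else → 9% → $2.0835
Tax on everything else: unrounded sum = $4.8888 → $4.89

$4.89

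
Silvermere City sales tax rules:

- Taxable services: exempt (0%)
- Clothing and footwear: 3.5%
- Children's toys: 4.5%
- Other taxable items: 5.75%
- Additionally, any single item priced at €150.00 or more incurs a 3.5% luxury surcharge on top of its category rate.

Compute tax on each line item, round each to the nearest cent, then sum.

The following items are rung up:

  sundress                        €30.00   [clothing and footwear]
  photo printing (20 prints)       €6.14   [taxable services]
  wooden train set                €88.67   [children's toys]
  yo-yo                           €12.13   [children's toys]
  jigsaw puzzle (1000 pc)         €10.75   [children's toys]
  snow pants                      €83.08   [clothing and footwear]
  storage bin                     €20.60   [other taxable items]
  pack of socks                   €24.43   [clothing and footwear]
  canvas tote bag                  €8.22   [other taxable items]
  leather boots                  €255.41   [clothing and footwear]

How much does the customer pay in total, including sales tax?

€568.80

Sundress €30.00: clothing and footwear → 3.5% → €1.05
Photo printing (20 prints) €6.14: taxable services → 0% → €0.00
Wooden train set €88.67: children's toys → 4.5% → €3.99
Yo-yo €12.13: children's toys → 4.5% → €0.55
Jigsaw puzzle (1000 pc) €10.75: children's toys → 4.5% → €0.48
Snow pants €83.08: clothing and footwear → 3.5% → €2.91
Storage bin €20.60: other taxable items → 5.75% → €1.18
Pack of socks €24.43: clothing and footwear → 3.5% → €0.86
Canvas tote bag €8.22: other taxable items → 5.75% → €0.47
Leather boots €255.41: clothing and footwear → 3.5% + 3.5% surcharge = 7% → €17.88
Subtotal = €539.43; tax = €29.37; total due = €568.80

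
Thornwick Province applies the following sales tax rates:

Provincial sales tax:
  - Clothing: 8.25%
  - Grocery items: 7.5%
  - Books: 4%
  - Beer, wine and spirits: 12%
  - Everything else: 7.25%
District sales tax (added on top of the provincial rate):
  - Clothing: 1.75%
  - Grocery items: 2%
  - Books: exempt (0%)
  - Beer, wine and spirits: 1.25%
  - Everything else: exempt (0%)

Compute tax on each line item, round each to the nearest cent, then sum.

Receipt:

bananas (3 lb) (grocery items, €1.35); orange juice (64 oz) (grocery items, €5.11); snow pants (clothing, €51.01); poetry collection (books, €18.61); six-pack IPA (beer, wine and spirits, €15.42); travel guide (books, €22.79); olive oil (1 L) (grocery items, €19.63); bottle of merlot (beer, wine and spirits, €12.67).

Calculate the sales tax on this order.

€12.95

Bananas (3 lb) €1.35: grocery items → 7.5% + 2% district = 9.5% → €0.13
Orange juice (64 oz) €5.11: grocery items → 7.5% + 2% district = 9.5% → €0.49
Snow pants €51.01: clothing → 8.25% + 1.75% district = 10% → €5.10
Poetry collection €18.61: books → 4% + 0% district = 4% → €0.74
Six-pack IPA €15.42: beer, wine and spirits → 12% + 1.25% district = 13.25% → €2.04
Travel guide €22.79: books → 4% + 0% district = 4% → €0.91
Olive oil (1 L) €19.63: grocery items → 7.5% + 2% district = 9.5% → €1.86
Bottle of merlot €12.67: beer, wine and spirits → 12% + 1.25% district = 13.25% → €1.68
Total tax = €0.13 + €0.49 + €5.10 + €0.74 + €2.04 + €0.91 + €1.86 + €1.68 = €12.95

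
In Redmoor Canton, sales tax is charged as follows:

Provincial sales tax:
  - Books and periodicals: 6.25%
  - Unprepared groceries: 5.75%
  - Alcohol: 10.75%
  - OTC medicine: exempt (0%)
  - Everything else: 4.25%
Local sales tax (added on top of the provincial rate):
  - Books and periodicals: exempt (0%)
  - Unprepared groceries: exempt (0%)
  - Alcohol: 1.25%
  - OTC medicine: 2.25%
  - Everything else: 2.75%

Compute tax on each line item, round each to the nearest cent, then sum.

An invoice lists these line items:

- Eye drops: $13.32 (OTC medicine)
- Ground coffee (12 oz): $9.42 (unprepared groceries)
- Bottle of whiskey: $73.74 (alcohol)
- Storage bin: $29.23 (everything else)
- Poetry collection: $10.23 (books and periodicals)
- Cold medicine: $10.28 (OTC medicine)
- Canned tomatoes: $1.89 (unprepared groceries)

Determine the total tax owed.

Eye drops $13.32: OTC medicine → 0% + 2.25% local = 2.25% → $0.30
Ground coffee (12 oz) $9.42: unprepared groceries → 5.75% + 0% local = 5.75% → $0.54
Bottle of whiskey $73.74: alcohol → 10.75% + 1.25% local = 12% → $8.85
Storage bin $29.23: everything else → 4.25% + 2.75% local = 7% → $2.05
Poetry collection $10.23: books and periodicals → 6.25% + 0% local = 6.25% → $0.64
Cold medicine $10.28: OTC medicine → 0% + 2.25% local = 2.25% → $0.23
Canned tomatoes $1.89: unprepared groceries → 5.75% + 0% local = 5.75% → $0.11
Total tax = $0.30 + $0.54 + $8.85 + $2.05 + $0.64 + $0.23 + $0.11 = $12.72

$12.72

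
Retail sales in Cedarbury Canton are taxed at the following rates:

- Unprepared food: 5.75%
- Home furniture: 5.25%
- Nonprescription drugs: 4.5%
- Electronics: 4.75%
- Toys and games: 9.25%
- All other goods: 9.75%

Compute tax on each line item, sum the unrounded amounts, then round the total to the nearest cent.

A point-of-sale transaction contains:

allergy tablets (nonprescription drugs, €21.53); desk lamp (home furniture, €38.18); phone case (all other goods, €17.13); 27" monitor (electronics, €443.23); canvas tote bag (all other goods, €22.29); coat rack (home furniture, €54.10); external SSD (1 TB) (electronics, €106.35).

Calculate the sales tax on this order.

Allergy tablets €21.53: nonprescription drugs → 4.5% → €0.96885
Desk lamp €38.18: home furniture → 5.25% → €2.00445
Phone case €17.13: all other goods → 9.75% → €1.670175
27" monitor €443.23: electronics → 4.75% → €21.053425
Canvas tote bag €22.29: all other goods → 9.75% → €2.173275
Coat rack €54.10: home furniture → 5.25% → €2.84025
External SSD (1 TB) €106.35: electronics → 4.75% → €5.051625
Unrounded tax sum = €35.76205 → €35.76

€35.76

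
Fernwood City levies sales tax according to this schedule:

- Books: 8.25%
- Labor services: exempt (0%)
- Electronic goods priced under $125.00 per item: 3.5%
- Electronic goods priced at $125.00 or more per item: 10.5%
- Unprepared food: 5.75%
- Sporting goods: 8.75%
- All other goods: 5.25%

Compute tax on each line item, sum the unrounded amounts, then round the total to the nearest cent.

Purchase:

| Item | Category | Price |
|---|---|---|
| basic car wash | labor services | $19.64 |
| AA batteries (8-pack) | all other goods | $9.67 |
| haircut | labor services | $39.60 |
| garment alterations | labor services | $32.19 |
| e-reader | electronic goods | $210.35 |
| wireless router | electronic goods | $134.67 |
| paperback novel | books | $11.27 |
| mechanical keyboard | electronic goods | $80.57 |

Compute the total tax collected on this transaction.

Basic car wash $19.64: labor services → 0% → $0.00
AA batteries (8-pack) $9.67: all other goods → 5.25% → $0.507675
Haircut $39.60: labor services → 0% → $0.00
Garment alterations $32.19: labor services → 0% → $0.00
E-reader $210.35: electronic goods, $125.00 or more → 10.5% → $22.08675
Wireless router $134.67: electronic goods, $125.00 or more → 10.5% → $14.14035
Paperback novel $11.27: books → 8.25% → $0.929775
Mechanical keyboard $80.57: electronic goods, under $125.00 → 3.5% → $2.81995
Unrounded tax sum = $40.4845 → $40.48

$40.48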